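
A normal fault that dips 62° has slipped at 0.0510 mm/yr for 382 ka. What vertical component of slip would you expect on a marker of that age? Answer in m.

dip-slip = rate × time = 0.0510 mm/yr × 382 ka = 19.48 m
throw = dip-slip × sin(dip) = 19.48 × sin(62°) = 17.2 m

17.2 m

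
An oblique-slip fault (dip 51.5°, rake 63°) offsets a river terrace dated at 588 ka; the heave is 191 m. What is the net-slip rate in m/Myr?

dip-slip = heave / cos(dip) = 191 / cos(51.5°) = 306.8 m
net slip = dip-slip / sin(rake) = 306.8 / sin(63°) = 344.4 m
rate = 344.4 m / 588 ka = 0.000586 m/yr = 586 m/Myr

586 m/Myr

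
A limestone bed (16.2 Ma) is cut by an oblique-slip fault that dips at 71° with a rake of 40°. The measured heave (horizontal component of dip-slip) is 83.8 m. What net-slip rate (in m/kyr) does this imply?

dip-slip = heave / cos(dip) = 83.8 / cos(71°) = 257.4 m
net slip = dip-slip / sin(rake) = 257.4 / sin(40°) = 400.4 m
rate = 400.4 m / 16.2 Ma = 0.0000247 m/yr = 0.0247 m/kyr

0.0247 m/kyr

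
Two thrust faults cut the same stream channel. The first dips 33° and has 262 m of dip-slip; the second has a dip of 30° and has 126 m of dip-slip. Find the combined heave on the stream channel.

329 m

heave_A = 262 × cos(33°) = 219.7 m
heave_B = 126 × cos(30°) = 109.1 m
total = 219.7 + 109.1 = 329 m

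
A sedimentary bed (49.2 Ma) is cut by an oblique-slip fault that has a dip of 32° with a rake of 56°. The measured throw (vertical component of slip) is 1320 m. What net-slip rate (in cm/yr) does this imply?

dip-slip = throw / sin(dip) = 1320 / sin(32°) = 2491 m
net slip = dip-slip / sin(rake) = 2491 / sin(56°) = 3005 m
rate = 3005 m / 49.2 Ma = 0.0000611 m/yr = 0.00611 cm/yr

0.00611 cm/yr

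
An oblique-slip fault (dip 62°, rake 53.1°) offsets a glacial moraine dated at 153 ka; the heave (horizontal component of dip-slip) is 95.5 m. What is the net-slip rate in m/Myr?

1660 m/Myr

dip-slip = heave / cos(dip) = 95.5 / cos(62°) = 203.4 m
net slip = dip-slip / sin(rake) = 203.4 / sin(53.1°) = 254.4 m
rate = 254.4 m / 153 ka = 0.00166 m/yr = 1660 m/Myr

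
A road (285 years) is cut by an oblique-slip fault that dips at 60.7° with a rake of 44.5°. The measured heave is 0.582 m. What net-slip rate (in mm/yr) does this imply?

dip-slip = heave / cos(dip) = 0.582 / cos(60.7°) = 1.189 m
net slip = dip-slip / sin(rake) = 1.189 / sin(44.5°) = 1.697 m
rate = 1.697 m / 285 years = 0.00595 m/yr = 5.95 mm/yr

5.95 mm/yr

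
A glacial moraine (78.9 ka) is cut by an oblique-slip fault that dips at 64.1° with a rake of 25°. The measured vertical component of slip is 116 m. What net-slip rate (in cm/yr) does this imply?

dip-slip = throw / sin(dip) = 116 / sin(64.1°) = 129 m
net slip = dip-slip / sin(rake) = 129 / sin(25°) = 305.1 m
rate = 305.1 m / 78.9 ka = 0.00387 m/yr = 0.387 cm/yr

0.387 cm/yr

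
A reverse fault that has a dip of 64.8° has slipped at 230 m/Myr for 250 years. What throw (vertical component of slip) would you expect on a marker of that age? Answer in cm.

5.20 cm

dip-slip = rate × time = 230 m/Myr × 250 years = 0.05750 m
throw = dip-slip × sin(dip) = 0.05750 × sin(64.8°) = 0.0520 m = 5.20 cm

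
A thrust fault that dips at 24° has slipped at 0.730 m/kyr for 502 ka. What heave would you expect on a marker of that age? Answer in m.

dip-slip = rate × time = 0.730 m/kyr × 502 ka = 366.5 m
heave = dip-slip × cos(dip) = 366.5 × cos(24°) = 335 m

335 m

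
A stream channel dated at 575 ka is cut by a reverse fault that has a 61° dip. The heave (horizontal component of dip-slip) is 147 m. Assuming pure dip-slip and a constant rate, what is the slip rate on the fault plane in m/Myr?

527 m/Myr

dip-slip = heave / cos(dip) = 147 m / cos(61°) = 303.2 m
rate = 303.2 m / 575 ka = 0.000527 m/yr = 527 m/Myr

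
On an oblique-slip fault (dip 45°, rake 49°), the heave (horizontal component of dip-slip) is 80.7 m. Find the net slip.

dip-slip = heave / cos(dip) = 80.7 / cos(45°) = 114.1 m
net slip = dip-slip / sin(rake) = 114.1 / sin(49°) = 151 m

151 m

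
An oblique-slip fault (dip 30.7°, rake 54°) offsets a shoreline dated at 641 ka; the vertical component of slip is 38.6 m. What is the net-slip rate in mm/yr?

0.146 mm/yr

dip-slip = throw / sin(dip) = 38.6 / sin(30.7°) = 75.61 m
net slip = dip-slip / sin(rake) = 75.61 / sin(54°) = 93.45 m
rate = 93.45 m / 641 ka = 0.000146 m/yr = 0.146 mm/yr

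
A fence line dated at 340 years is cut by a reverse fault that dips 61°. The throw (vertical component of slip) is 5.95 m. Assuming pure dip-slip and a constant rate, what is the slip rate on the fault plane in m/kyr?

20 m/kyr

dip-slip = throw / sin(dip) = 5.95 m / sin(61°) = 6.803 m
rate = 6.803 m / 340 years = 0.0200 m/yr = 20 m/kyr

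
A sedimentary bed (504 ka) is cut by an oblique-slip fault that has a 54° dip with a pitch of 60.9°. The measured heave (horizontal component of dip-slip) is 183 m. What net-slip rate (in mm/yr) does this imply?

0.707 mm/yr

dip-slip = heave / cos(dip) = 183 / cos(54°) = 311.3 m
net slip = dip-slip / sin(rake) = 311.3 / sin(60.9°) = 356.3 m
rate = 356.3 m / 504 ka = 0.000707 m/yr = 0.707 mm/yr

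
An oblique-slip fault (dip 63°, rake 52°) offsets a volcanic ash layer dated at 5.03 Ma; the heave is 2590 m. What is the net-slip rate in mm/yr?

1.44 mm/yr

dip-slip = heave / cos(dip) = 2590 / cos(63°) = 5705 m
net slip = dip-slip / sin(rake) = 5705 / sin(52°) = 7240 m
rate = 7240 m / 5.03 Ma = 0.00144 m/yr = 1.44 mm/yr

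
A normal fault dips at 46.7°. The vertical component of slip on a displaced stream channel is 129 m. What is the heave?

122 m

heave = throw / tan(dip) = 129 / tan(46.7°) = 122 m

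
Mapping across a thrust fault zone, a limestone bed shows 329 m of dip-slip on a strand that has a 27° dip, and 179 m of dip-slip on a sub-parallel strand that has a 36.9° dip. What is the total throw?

throw_A = 329 × sin(27°) = 149.4 m
throw_B = 179 × sin(36.9°) = 107.5 m
total = 149.4 + 107.5 = 257 m

257 m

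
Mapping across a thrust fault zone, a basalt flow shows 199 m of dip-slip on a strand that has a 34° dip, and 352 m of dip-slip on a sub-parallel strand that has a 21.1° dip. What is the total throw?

238 m

throw_A = 199 × sin(34°) = 111.3 m
throw_B = 352 × sin(21.1°) = 126.7 m
total = 111.3 + 126.7 = 238 m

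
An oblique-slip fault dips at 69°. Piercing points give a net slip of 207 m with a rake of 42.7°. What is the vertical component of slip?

dip-slip = net slip × sin(rake) = 207 m × sin(42.7°) = 140.4 m
throw = dip-slip × sin(dip) = 140.4 × sin(69°) = 131 m

131 m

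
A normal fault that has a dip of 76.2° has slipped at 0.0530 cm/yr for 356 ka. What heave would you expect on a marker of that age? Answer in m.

45 m

dip-slip = rate × time = 0.0530 cm/yr × 356 ka = 188.7 m
heave = dip-slip × cos(dip) = 188.7 × cos(76.2°) = 45 m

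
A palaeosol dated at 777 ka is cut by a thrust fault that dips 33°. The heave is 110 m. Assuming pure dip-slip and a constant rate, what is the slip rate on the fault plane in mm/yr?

dip-slip = heave / cos(dip) = 110 m / cos(33°) = 131.2 m
rate = 131.2 m / 777 ka = 0.000169 m/yr = 0.169 mm/yr

0.169 mm/yr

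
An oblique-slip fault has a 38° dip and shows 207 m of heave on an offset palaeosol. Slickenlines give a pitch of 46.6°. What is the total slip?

dip-slip = heave / cos(dip) = 207 / cos(38°) = 262.7 m
net slip = dip-slip / sin(rake) = 262.7 / sin(46.6°) = 362 m

362 m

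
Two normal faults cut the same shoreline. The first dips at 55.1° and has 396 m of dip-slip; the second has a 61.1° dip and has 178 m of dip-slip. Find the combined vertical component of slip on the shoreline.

throw_A = 396 × sin(55.1°) = 324.8 m
throw_B = 178 × sin(61.1°) = 155.8 m
total = 324.8 + 155.8 = 481 m

481 m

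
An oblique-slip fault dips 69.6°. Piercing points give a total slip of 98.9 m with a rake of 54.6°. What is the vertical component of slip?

75.6 m

dip-slip = net slip × sin(rake) = 98.9 m × sin(54.6°) = 80.62 m
throw = dip-slip × sin(dip) = 80.62 × sin(69.6°) = 75.6 m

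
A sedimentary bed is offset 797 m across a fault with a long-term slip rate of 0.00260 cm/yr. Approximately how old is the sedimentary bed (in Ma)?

age = offset / rate = 797 m / (0.00260 cm/yr) = 3.07e+07 yr = 30.7 Ma

30.7 Ma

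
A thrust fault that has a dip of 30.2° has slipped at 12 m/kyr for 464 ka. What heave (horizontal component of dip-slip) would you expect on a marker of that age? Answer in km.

4.81 km

dip-slip = rate × time = 12 m/kyr × 464 ka = 5568 m
heave = dip-slip × cos(dip) = 5568 × cos(30.2°) = 4810 m = 4.81 km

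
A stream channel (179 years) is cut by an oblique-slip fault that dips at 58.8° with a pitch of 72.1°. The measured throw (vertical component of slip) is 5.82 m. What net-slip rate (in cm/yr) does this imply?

3.99 cm/yr

dip-slip = throw / sin(dip) = 5.82 / sin(58.8°) = 6.804 m
net slip = dip-slip / sin(rake) = 6.804 / sin(72.1°) = 7.150 m
rate = 7.150 m / 179 years = 0.0399 m/yr = 3.99 cm/yr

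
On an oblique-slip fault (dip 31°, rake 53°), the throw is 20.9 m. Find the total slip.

50.8 m

dip-slip = throw / sin(dip) = 20.9 / sin(31°) = 40.58 m
net slip = dip-slip / sin(rake) = 40.58 / sin(53°) = 50.8 m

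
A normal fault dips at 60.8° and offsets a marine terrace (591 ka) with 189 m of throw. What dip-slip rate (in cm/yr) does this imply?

dip-slip = throw / sin(dip) = 189 m / sin(60.8°) = 216.5 m
rate = 216.5 m / 591 ka = 0.000366 m/yr = 0.0366 cm/yr

0.0366 cm/yr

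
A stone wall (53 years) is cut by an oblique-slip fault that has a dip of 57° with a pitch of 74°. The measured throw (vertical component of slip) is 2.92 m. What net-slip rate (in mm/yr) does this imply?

dip-slip = throw / sin(dip) = 2.92 / sin(57°) = 3.482 m
net slip = dip-slip / sin(rake) = 3.482 / sin(74°) = 3.622 m
rate = 3.622 m / 53 years = 0.0683 m/yr = 68.3 mm/yr

68.3 mm/yr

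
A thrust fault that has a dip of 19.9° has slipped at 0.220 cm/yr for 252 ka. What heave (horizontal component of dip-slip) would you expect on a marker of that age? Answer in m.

521 m

dip-slip = rate × time = 0.220 cm/yr × 252 ka = 554.4 m
heave = dip-slip × cos(dip) = 554.4 × cos(19.9°) = 521 m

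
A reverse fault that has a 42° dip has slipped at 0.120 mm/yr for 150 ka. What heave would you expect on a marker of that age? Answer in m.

13.4 m

dip-slip = rate × time = 0.120 mm/yr × 150 ka = 18 m
heave = dip-slip × cos(dip) = 18 × cos(42°) = 13.4 m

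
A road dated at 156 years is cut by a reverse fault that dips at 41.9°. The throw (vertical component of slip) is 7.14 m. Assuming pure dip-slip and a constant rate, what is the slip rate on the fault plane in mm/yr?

dip-slip = throw / sin(dip) = 7.14 m / sin(41.9°) = 10.69 m
rate = 10.69 m / 156 years = 0.0685 m/yr = 68.5 mm/yr

68.5 mm/yr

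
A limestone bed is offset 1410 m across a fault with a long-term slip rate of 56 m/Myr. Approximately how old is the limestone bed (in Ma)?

25.2 Ma

age = offset / rate = 1410 m / (56 m/Myr) = 2.52e+07 yr = 25.2 Ma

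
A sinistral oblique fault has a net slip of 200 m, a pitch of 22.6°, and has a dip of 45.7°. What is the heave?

dip-slip = net slip × sin(rake) = 200 m × sin(22.6°) = 76.86 m
heave = dip-slip × cos(dip) = 76.86 × cos(45.7°) = 53.7 m

53.7 m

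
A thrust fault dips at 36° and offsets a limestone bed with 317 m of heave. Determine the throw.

230 m

throw = heave × tan(dip) = 317 × tan(36°) = 230 m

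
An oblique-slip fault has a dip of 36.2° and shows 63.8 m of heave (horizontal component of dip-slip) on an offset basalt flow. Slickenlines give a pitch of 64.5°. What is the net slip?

dip-slip = heave / cos(dip) = 63.8 / cos(36.2°) = 79.06 m
net slip = dip-slip / sin(rake) = 79.06 / sin(64.5°) = 87.6 m

87.6 m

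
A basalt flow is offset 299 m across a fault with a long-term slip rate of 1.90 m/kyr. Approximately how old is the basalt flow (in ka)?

age = offset / rate = 299 m / (1.90 m/kyr) = 157000 yr = 157 ka

157 ka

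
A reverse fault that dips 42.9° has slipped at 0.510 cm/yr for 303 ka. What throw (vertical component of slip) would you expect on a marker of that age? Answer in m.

1050 m

dip-slip = rate × time = 0.510 cm/yr × 303 ka = 1545 m
throw = dip-slip × sin(dip) = 1545 × sin(42.9°) = 1050 m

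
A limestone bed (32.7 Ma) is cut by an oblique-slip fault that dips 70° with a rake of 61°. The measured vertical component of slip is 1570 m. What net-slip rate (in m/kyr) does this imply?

0.0584 m/kyr

dip-slip = throw / sin(dip) = 1570 / sin(70°) = 1671 m
net slip = dip-slip / sin(rake) = 1671 / sin(61°) = 1910 m
rate = 1910 m / 32.7 Ma = 0.0000584 m/yr = 0.0584 m/kyr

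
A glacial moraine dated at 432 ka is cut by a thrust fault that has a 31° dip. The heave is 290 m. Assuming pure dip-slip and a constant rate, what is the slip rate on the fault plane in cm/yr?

dip-slip = heave / cos(dip) = 290 m / cos(31°) = 338.3 m
rate = 338.3 m / 432 ka = 0.000783 m/yr = 0.0783 cm/yr

0.0783 cm/yr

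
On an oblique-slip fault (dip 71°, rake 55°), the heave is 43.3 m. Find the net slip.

162 m

dip-slip = heave / cos(dip) = 43.3 / cos(71°) = 133 m
net slip = dip-slip / sin(rake) = 133 / sin(55°) = 162 m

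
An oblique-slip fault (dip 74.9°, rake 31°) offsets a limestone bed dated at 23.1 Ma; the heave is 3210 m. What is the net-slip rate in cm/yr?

dip-slip = heave / cos(dip) = 3210 / cos(74.9°) = 12320 m
net slip = dip-slip / sin(rake) = 12320 / sin(31°) = 23920 m
rate = 23920 m / 23.1 Ma = 0.00104 m/yr = 0.104 cm/yr

0.104 cm/yr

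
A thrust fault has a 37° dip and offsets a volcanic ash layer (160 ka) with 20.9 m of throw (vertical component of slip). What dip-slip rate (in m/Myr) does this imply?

217 m/Myr

dip-slip = throw / sin(dip) = 20.9 m / sin(37°) = 34.73 m
rate = 34.73 m / 160 ka = 0.000217 m/yr = 217 m/Myr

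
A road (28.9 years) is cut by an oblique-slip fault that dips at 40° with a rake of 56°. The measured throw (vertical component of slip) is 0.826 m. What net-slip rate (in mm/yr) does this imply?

53.6 mm/yr

dip-slip = throw / sin(dip) = 0.826 / sin(40°) = 1.285 m
net slip = dip-slip / sin(rake) = 1.285 / sin(56°) = 1.550 m
rate = 1.550 m / 28.9 years = 0.0536 m/yr = 53.6 mm/yr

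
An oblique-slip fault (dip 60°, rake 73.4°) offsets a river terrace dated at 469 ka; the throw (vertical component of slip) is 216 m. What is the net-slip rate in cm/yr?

dip-slip = throw / sin(dip) = 216 / sin(60°) = 249.4 m
net slip = dip-slip / sin(rake) = 249.4 / sin(73.4°) = 260.3 m
rate = 260.3 m / 469 ka = 0.000555 m/yr = 0.0555 cm/yr

0.0555 cm/yr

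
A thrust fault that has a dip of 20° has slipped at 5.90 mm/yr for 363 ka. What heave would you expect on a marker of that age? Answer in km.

dip-slip = rate × time = 5.90 mm/yr × 363 ka = 2142 m
heave = dip-slip × cos(dip) = 2142 × cos(20°) = 2010 m = 2.01 km

2.01 km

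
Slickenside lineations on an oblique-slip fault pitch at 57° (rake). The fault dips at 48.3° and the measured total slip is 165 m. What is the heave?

dip-slip = net slip × sin(rake) = 165 m × sin(57°) = 138.4 m
heave = dip-slip × cos(dip) = 138.4 × cos(48.3°) = 92.1 m

92.1 m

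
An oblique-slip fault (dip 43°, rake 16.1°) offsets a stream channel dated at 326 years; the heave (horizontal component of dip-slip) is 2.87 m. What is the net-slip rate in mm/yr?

dip-slip = heave / cos(dip) = 2.87 / cos(43°) = 3.924 m
net slip = dip-slip / sin(rake) = 3.924 / sin(16.1°) = 14.15 m
rate = 14.15 m / 326 years = 0.0434 m/yr = 43.4 mm/yr

43.4 mm/yr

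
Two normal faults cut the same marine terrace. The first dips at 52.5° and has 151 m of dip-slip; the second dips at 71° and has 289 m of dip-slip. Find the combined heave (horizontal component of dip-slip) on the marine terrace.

186 m

heave_A = 151 × cos(52.5°) = 91.92 m
heave_B = 289 × cos(71°) = 94.09 m
total = 91.92 + 94.09 = 186 m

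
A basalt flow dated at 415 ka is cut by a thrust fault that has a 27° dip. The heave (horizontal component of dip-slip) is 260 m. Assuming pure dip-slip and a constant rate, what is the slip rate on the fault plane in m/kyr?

dip-slip = heave / cos(dip) = 260 m / cos(27°) = 291.8 m
rate = 291.8 m / 415 ka = 0.000703 m/yr = 0.703 m/kyr

0.703 m/kyr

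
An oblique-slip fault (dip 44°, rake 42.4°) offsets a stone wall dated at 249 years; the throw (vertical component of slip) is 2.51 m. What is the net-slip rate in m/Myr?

21500 m/Myr

dip-slip = throw / sin(dip) = 2.51 / sin(44°) = 3.613 m
net slip = dip-slip / sin(rake) = 3.613 / sin(42.4°) = 5.359 m
rate = 5.359 m / 249 years = 0.0215 m/yr = 21500 m/Myr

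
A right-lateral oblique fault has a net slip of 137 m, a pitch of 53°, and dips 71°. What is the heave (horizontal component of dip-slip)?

35.6 m

dip-slip = net slip × sin(rake) = 137 m × sin(53°) = 109.4 m
heave = dip-slip × cos(dip) = 109.4 × cos(71°) = 35.6 m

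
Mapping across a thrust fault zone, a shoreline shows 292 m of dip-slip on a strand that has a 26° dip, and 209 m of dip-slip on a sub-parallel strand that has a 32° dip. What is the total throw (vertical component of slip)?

239 m

throw_A = 292 × sin(26°) = 128 m
throw_B = 209 × sin(32°) = 110.8 m
total = 128 + 110.8 = 239 m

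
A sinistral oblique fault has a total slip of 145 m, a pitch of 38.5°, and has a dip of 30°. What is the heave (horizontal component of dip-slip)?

78.2 m

dip-slip = net slip × sin(rake) = 145 m × sin(38.5°) = 90.26 m
heave = dip-slip × cos(dip) = 90.26 × cos(30°) = 78.2 m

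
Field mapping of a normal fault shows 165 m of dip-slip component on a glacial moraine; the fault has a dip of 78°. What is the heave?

heave = dip-slip × cos(dip) = 165 m × cos(78°) = 34.3 m

34.3 m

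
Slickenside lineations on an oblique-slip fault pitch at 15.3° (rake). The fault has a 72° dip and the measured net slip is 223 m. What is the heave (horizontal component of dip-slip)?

dip-slip = net slip × sin(rake) = 223 m × sin(15.3°) = 58.84 m
heave = dip-slip × cos(dip) = 58.84 × cos(72°) = 18.2 m

18.2 m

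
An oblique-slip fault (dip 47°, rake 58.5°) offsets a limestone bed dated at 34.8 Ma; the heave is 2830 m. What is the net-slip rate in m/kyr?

dip-slip = heave / cos(dip) = 2830 / cos(47°) = 4150 m
net slip = dip-slip / sin(rake) = 4150 / sin(58.5°) = 4867 m
rate = 4867 m / 34.8 Ma = 0.000140 m/yr = 0.140 m/kyr

0.140 m/kyr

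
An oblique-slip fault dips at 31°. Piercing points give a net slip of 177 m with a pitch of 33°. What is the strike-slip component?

strike-slip = net slip × cos(rake) = 177 m × cos(33°) = 148 m

148 m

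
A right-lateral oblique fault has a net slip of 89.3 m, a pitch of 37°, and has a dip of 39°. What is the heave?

dip-slip = net slip × sin(rake) = 89.3 m × sin(37°) = 53.74 m
heave = dip-slip × cos(dip) = 53.74 × cos(39°) = 41.8 m

41.8 m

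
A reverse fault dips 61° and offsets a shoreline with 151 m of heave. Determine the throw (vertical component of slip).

throw = heave × tan(dip) = 151 × tan(61°) = 272 m

272 m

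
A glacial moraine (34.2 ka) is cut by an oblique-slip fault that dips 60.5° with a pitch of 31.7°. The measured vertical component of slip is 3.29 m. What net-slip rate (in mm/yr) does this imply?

0.210 mm/yr

dip-slip = throw / sin(dip) = 3.29 / sin(60.5°) = 3.780 m
net slip = dip-slip / sin(rake) = 3.780 / sin(31.7°) = 7.194 m
rate = 7.194 m / 34.2 ka = 0.000210 m/yr = 0.210 mm/yr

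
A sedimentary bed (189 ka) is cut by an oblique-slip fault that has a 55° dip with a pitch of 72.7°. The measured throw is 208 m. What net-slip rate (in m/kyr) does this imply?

dip-slip = throw / sin(dip) = 208 / sin(55°) = 253.9 m
net slip = dip-slip / sin(rake) = 253.9 / sin(72.7°) = 266 m
rate = 266 m / 189 ka = 0.00141 m/yr = 1.41 m/kyr

1.41 m/kyr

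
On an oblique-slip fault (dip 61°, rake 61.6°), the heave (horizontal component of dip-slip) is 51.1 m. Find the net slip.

120 m

dip-slip = heave / cos(dip) = 51.1 / cos(61°) = 105.4 m
net slip = dip-slip / sin(rake) = 105.4 / sin(61.6°) = 120 m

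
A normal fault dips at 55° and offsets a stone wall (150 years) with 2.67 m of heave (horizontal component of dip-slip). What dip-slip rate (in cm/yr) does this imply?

3.10 cm/yr

dip-slip = heave / cos(dip) = 2.67 m / cos(55°) = 4.655 m
rate = 4.655 m / 150 years = 0.0310 m/yr = 3.10 cm/yr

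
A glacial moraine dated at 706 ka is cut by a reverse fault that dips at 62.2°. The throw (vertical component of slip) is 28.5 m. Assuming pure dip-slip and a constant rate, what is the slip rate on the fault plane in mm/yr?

dip-slip = throw / sin(dip) = 28.5 m / sin(62.2°) = 32.22 m
rate = 32.22 m / 706 ka = 0.0000456 m/yr = 0.0456 mm/yr

0.0456 mm/yr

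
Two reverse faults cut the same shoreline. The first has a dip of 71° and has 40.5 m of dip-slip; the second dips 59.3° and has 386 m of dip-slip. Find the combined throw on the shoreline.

370 m

throw_A = 40.5 × sin(71°) = 38.29 m
throw_B = 386 × sin(59.3°) = 331.9 m
total = 38.29 + 331.9 = 370 m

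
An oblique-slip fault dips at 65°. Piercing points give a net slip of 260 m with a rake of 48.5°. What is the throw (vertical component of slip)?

dip-slip = net slip × sin(rake) = 260 m × sin(48.5°) = 194.7 m
throw = dip-slip × sin(dip) = 194.7 × sin(65°) = 176 m

176 m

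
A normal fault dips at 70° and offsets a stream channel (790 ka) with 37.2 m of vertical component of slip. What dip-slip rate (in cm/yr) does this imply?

0.00501 cm/yr

dip-slip = throw / sin(dip) = 37.2 m / sin(70°) = 39.59 m
rate = 39.59 m / 790 ka = 0.0000501 m/yr = 0.00501 cm/yr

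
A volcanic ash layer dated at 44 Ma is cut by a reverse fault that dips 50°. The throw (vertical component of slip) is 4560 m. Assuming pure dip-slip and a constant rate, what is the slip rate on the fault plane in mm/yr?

dip-slip = throw / sin(dip) = 4560 m / sin(50°) = 5953 m
rate = 5953 m / 44 Ma = 0.000135 m/yr = 0.135 mm/yr

0.135 mm/yr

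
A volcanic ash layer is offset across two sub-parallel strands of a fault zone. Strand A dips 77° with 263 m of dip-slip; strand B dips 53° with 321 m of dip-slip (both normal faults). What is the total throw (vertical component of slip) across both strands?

throw_A = 263 × sin(77°) = 256.3 m
throw_B = 321 × sin(53°) = 256.4 m
total = 256.3 + 256.4 = 513 m

513 m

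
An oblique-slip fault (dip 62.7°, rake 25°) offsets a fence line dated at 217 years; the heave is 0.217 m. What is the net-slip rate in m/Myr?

dip-slip = heave / cos(dip) = 0.217 / cos(62.7°) = 0.4731 m
net slip = dip-slip / sin(rake) = 0.4731 / sin(25°) = 1.120 m
rate = 1.120 m / 217 years = 0.00516 m/yr = 5160 m/Myr

5160 m/Myr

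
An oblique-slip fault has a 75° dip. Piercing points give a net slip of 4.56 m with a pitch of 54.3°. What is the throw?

3.58 m

dip-slip = net slip × sin(rake) = 4.56 m × sin(54.3°) = 3.703 m
throw = dip-slip × sin(dip) = 3.703 × sin(75°) = 3.58 m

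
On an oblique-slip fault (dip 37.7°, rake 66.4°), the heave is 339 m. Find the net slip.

dip-slip = heave / cos(dip) = 339 / cos(37.7°) = 428.5 m
net slip = dip-slip / sin(rake) = 428.5 / sin(66.4°) = 468 m

468 m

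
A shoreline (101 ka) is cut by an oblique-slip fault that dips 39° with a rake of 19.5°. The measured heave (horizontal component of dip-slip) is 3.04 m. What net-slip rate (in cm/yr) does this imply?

dip-slip = heave / cos(dip) = 3.04 / cos(39°) = 3.912 m
net slip = dip-slip / sin(rake) = 3.912 / sin(19.5°) = 11.72 m
rate = 11.72 m / 101 ka = 0.000116 m/yr = 0.0116 cm/yr

0.0116 cm/yr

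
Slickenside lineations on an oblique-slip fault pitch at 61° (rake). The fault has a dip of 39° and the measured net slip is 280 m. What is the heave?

dip-slip = net slip × sin(rake) = 280 m × sin(61°) = 244.9 m
heave = dip-slip × cos(dip) = 244.9 × cos(39°) = 190 m

190 m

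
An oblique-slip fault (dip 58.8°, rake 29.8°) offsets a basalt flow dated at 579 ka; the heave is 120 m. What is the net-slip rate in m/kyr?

dip-slip = heave / cos(dip) = 120 / cos(58.8°) = 231.6 m
net slip = dip-slip / sin(rake) = 231.6 / sin(29.8°) = 466.1 m
rate = 466.1 m / 579 ka = 0.000805 m/yr = 0.805 m/kyr

0.805 m/kyr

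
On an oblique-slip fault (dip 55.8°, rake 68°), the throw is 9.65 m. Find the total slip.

dip-slip = throw / sin(dip) = 9.65 / sin(55.8°) = 11.67 m
net slip = dip-slip / sin(rake) = 11.67 / sin(68°) = 12.6 m

12.6 m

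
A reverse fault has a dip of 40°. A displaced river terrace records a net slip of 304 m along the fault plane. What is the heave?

heave = dip-slip × cos(dip) = 304 m × cos(40°) = 233 m

233 m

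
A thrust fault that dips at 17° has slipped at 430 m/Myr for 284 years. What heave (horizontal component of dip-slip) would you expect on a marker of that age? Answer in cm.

dip-slip = rate × time = 430 m/Myr × 284 years = 0.1221 m
heave = dip-slip × cos(dip) = 0.1221 × cos(17°) = 0.117 m = 11.7 cm

11.7 cm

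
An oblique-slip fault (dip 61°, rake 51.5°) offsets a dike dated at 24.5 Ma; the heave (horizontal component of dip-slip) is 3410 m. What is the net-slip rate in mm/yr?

0.367 mm/yr

dip-slip = heave / cos(dip) = 3410 / cos(61°) = 7034 m
net slip = dip-slip / sin(rake) = 7034 / sin(51.5°) = 8987 m
rate = 8987 m / 24.5 Ma = 0.000367 m/yr = 0.367 mm/yr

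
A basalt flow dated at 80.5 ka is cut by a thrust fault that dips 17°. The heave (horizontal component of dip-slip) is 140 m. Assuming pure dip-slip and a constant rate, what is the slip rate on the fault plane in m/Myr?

dip-slip = heave / cos(dip) = 140 m / cos(17°) = 146.4 m
rate = 146.4 m / 80.5 ka = 0.00182 m/yr = 1820 m/Myr

1820 m/Myr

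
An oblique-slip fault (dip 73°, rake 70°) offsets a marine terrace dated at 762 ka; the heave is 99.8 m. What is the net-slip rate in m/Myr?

477 m/Myr

dip-slip = heave / cos(dip) = 99.8 / cos(73°) = 341.3 m
net slip = dip-slip / sin(rake) = 341.3 / sin(70°) = 363.3 m
rate = 363.3 m / 762 ka = 0.000477 m/yr = 477 m/Myr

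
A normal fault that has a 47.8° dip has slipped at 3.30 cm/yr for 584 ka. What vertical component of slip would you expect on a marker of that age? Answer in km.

14.3 km

dip-slip = rate × time = 3.30 cm/yr × 584 ka = 19270 m
throw = dip-slip × sin(dip) = 19270 × sin(47.8°) = 14300 m = 14.3 km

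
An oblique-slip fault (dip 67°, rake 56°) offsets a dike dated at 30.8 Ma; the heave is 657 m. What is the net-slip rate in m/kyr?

0.0659 m/kyr

dip-slip = heave / cos(dip) = 657 / cos(67°) = 1681 m
net slip = dip-slip / sin(rake) = 1681 / sin(56°) = 2028 m
rate = 2028 m / 30.8 Ma = 0.0000659 m/yr = 0.0659 m/kyr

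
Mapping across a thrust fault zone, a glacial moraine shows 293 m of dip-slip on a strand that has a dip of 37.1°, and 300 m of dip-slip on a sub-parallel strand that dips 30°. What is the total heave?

493 m

heave_A = 293 × cos(37.1°) = 233.7 m
heave_B = 300 × cos(30°) = 259.8 m
total = 233.7 + 259.8 = 493 m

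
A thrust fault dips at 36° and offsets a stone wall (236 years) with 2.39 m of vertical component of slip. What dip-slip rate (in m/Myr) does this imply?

dip-slip = throw / sin(dip) = 2.39 m / sin(36°) = 4.066 m
rate = 4.066 m / 236 years = 0.0172 m/yr = 17200 m/Myr

17200 m/Myr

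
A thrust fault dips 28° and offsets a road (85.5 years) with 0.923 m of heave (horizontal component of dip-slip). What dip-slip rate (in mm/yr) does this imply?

12.2 mm/yr

dip-slip = heave / cos(dip) = 0.923 m / cos(28°) = 1.045 m
rate = 1.045 m / 85.5 years = 0.0122 m/yr = 12.2 mm/yr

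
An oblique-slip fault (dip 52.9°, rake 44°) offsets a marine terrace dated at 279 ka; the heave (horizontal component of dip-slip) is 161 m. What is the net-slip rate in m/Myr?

1380 m/Myr

dip-slip = heave / cos(dip) = 161 / cos(52.9°) = 266.9 m
net slip = dip-slip / sin(rake) = 266.9 / sin(44°) = 384.2 m
rate = 384.2 m / 279 ka = 0.00138 m/yr = 1380 m/Myr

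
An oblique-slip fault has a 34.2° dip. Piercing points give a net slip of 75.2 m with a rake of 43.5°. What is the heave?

dip-slip = net slip × sin(rake) = 75.2 m × sin(43.5°) = 51.76 m
heave = dip-slip × cos(dip) = 51.76 × cos(34.2°) = 42.8 m

42.8 m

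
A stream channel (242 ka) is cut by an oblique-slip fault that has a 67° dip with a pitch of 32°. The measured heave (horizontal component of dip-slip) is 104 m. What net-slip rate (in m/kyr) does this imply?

2.08 m/kyr

dip-slip = heave / cos(dip) = 104 / cos(67°) = 266.2 m
net slip = dip-slip / sin(rake) = 266.2 / sin(32°) = 502.3 m
rate = 502.3 m / 242 ka = 0.00208 m/yr = 2.08 m/kyr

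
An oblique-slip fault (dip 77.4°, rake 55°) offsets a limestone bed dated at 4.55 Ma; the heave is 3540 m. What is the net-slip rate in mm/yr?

dip-slip = heave / cos(dip) = 3540 / cos(77.4°) = 16230 m
net slip = dip-slip / sin(rake) = 16230 / sin(55°) = 19810 m
rate = 19810 m / 4.55 Ma = 0.00435 m/yr = 4.35 mm/yr

4.35 mm/yr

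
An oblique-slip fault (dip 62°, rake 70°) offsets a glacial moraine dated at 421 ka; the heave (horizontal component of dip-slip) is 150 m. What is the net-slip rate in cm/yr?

dip-slip = heave / cos(dip) = 150 / cos(62°) = 319.5 m
net slip = dip-slip / sin(rake) = 319.5 / sin(70°) = 340 m
rate = 340 m / 421 ka = 0.000808 m/yr = 0.0808 cm/yr

0.0808 cm/yr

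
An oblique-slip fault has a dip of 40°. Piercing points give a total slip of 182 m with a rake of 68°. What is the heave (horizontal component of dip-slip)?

dip-slip = net slip × sin(rake) = 182 m × sin(68°) = 168.7 m
heave = dip-slip × cos(dip) = 168.7 × cos(40°) = 129 m

129 m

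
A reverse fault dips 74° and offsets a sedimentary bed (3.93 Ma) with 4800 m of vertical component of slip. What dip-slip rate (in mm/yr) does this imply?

1.27 mm/yr

dip-slip = throw / sin(dip) = 4800 m / sin(74°) = 4993 m
rate = 4993 m / 3.93 Ma = 0.00127 m/yr = 1.27 mm/yr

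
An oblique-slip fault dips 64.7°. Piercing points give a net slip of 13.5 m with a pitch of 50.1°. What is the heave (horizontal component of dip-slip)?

dip-slip = net slip × sin(rake) = 13.5 m × sin(50.1°) = 10.36 m
heave = dip-slip × cos(dip) = 10.36 × cos(64.7°) = 4.43 m

4.43 m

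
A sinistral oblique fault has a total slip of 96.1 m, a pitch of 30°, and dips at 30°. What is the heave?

dip-slip = net slip × sin(rake) = 96.1 m × sin(30°) = 48.05 m
heave = dip-slip × cos(dip) = 48.05 × cos(30°) = 41.6 m

41.6 m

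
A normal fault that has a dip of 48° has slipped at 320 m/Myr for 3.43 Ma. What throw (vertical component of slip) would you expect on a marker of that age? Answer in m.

dip-slip = rate × time = 320 m/Myr × 3.43 Ma = 1098 m
throw = dip-slip × sin(dip) = 1098 × sin(48°) = 816 m

816 m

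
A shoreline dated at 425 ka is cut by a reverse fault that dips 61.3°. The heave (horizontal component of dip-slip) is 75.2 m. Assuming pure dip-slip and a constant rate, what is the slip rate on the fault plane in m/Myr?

368 m/Myr

dip-slip = heave / cos(dip) = 75.2 m / cos(61.3°) = 156.6 m
rate = 156.6 m / 425 ka = 0.000368 m/yr = 368 m/Myr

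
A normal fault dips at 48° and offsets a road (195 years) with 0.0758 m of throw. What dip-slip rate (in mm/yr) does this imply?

dip-slip = throw / sin(dip) = 0.0758 m / sin(48°) = 0.1020 m
rate = 0.1020 m / 195 years = 0.000523 m/yr = 0.523 mm/yr

0.523 mm/yr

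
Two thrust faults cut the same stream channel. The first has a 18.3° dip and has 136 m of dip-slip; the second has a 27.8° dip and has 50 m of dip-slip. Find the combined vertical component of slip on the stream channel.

66 m

throw_A = 136 × sin(18.3°) = 42.70 m
throw_B = 50 × sin(27.8°) = 23.32 m
total = 42.70 + 23.32 = 66 m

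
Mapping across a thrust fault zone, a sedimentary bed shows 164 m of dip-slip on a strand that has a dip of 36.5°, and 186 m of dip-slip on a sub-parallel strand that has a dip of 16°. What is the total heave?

heave_A = 164 × cos(36.5°) = 131.8 m
heave_B = 186 × cos(16°) = 178.8 m
total = 131.8 + 178.8 = 311 m

311 m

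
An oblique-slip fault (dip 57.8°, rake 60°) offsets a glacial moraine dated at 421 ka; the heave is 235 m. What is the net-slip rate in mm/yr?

dip-slip = heave / cos(dip) = 235 / cos(57.8°) = 441 m
net slip = dip-slip / sin(rake) = 441 / sin(60°) = 509.2 m
rate = 509.2 m / 421 ka = 0.00121 m/yr = 1.21 mm/yr

1.21 mm/yr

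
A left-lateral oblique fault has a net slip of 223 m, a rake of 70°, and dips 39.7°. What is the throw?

dip-slip = net slip × sin(rake) = 223 m × sin(70°) = 209.6 m
throw = dip-slip × sin(dip) = 209.6 × sin(39.7°) = 134 m

134 m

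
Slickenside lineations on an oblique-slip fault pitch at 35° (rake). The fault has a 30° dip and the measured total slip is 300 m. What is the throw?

dip-slip = net slip × sin(rake) = 300 m × sin(35°) = 172.1 m
throw = dip-slip × sin(dip) = 172.1 × sin(30°) = 86 m

86 m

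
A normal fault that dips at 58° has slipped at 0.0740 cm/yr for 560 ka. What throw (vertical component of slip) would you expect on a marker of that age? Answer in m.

351 m

dip-slip = rate × time = 0.0740 cm/yr × 560 ka = 414.4 m
throw = dip-slip × sin(dip) = 414.4 × sin(58°) = 351 m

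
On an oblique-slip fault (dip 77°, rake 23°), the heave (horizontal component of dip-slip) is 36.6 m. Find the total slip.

dip-slip = heave / cos(dip) = 36.6 / cos(77°) = 162.7 m
net slip = dip-slip / sin(rake) = 162.7 / sin(23°) = 416 m

416 m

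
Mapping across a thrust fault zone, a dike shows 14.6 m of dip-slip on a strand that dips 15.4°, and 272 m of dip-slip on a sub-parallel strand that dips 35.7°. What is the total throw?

throw_A = 14.6 × sin(15.4°) = 3.877 m
throw_B = 272 × sin(35.7°) = 158.7 m
total = 3.877 + 158.7 = 163 m

163 m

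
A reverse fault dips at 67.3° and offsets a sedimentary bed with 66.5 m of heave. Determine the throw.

throw = heave × tan(dip) = 66.5 × tan(67.3°) = 159 m

159 m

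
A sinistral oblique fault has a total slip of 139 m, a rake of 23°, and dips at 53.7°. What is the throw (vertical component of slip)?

43.8 m

dip-slip = net slip × sin(rake) = 139 m × sin(23°) = 54.31 m
throw = dip-slip × sin(dip) = 54.31 × sin(53.7°) = 43.8 m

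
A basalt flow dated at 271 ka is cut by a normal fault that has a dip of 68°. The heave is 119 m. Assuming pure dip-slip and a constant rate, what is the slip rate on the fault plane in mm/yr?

dip-slip = heave / cos(dip) = 119 m / cos(68°) = 317.7 m
rate = 317.7 m / 271 ka = 0.00117 m/yr = 1.17 mm/yr

1.17 mm/yr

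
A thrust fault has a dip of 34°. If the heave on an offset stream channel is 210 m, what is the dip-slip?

253 m

dip-slip = heave / cos(dip) = 210 / cos(34°) = 253 m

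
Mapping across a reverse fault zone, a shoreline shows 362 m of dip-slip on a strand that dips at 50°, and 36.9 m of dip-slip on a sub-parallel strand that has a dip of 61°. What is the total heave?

251 m

heave_A = 362 × cos(50°) = 232.7 m
heave_B = 36.9 × cos(61°) = 17.89 m
total = 232.7 + 17.89 = 251 m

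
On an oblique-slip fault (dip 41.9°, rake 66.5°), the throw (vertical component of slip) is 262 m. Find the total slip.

dip-slip = throw / sin(dip) = 262 / sin(41.9°) = 392.3 m
net slip = dip-slip / sin(rake) = 392.3 / sin(66.5°) = 428 m

428 m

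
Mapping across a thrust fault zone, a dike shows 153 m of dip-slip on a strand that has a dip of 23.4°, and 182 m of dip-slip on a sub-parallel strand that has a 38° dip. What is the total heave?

284 m

heave_A = 153 × cos(23.4°) = 140.4 m
heave_B = 182 × cos(38°) = 143.4 m
total = 140.4 + 143.4 = 284 m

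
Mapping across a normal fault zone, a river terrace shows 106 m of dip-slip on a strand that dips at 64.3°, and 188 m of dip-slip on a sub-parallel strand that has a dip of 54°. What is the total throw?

248 m

throw_A = 106 × sin(64.3°) = 95.51 m
throw_B = 188 × sin(54°) = 152.1 m
total = 95.51 + 152.1 = 248 m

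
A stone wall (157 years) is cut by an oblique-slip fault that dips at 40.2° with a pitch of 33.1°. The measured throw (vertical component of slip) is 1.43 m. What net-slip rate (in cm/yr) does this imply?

dip-slip = throw / sin(dip) = 1.43 / sin(40.2°) = 2.215 m
net slip = dip-slip / sin(rake) = 2.215 / sin(33.1°) = 4.057 m
rate = 4.057 m / 157 years = 0.0258 m/yr = 2.58 cm/yr

2.58 cm/yr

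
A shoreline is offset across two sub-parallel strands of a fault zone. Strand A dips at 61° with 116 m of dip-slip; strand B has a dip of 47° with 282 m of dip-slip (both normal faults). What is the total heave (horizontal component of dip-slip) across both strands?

heave_A = 116 × cos(61°) = 56.24 m
heave_B = 282 × cos(47°) = 192.3 m
total = 56.24 + 192.3 = 249 m

249 m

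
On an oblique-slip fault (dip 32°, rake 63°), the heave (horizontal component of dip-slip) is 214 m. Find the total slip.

dip-slip = heave / cos(dip) = 214 / cos(32°) = 252.3 m
net slip = dip-slip / sin(rake) = 252.3 / sin(63°) = 283 m

283 m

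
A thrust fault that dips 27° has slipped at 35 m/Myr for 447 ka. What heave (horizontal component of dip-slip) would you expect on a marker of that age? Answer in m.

dip-slip = rate × time = 35 m/Myr × 447 ka = 15.64 m
heave = dip-slip × cos(dip) = 15.64 × cos(27°) = 13.9 m

13.9 m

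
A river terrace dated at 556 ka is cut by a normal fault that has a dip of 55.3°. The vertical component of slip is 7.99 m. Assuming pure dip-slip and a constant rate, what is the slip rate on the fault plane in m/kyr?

dip-slip = throw / sin(dip) = 7.99 m / sin(55.3°) = 9.718 m
rate = 9.718 m / 556 ka = 0.0000175 m/yr = 0.0175 m/kyr

0.0175 m/kyr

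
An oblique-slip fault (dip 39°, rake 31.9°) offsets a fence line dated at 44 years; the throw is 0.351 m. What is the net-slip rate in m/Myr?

24000 m/Myr

dip-slip = throw / sin(dip) = 0.351 / sin(39°) = 0.5577 m
net slip = dip-slip / sin(rake) = 0.5577 / sin(31.9°) = 1.055 m
rate = 1.055 m / 44 years = 0.0240 m/yr = 24000 m/Myr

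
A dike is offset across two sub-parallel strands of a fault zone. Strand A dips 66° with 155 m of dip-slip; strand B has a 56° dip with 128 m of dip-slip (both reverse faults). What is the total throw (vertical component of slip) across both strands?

248 m

throw_A = 155 × sin(66°) = 141.6 m
throw_B = 128 × sin(56°) = 106.1 m
total = 141.6 + 106.1 = 248 m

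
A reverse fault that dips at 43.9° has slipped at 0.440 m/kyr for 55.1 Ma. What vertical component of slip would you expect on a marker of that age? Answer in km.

16.8 km

dip-slip = rate × time = 0.440 m/kyr × 55.1 Ma = 24240 m
throw = dip-slip × sin(dip) = 24240 × sin(43.9°) = 16800 m = 16.8 km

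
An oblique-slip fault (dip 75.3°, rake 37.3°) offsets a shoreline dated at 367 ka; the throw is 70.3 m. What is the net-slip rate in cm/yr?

dip-slip = throw / sin(dip) = 70.3 / sin(75.3°) = 72.68 m
net slip = dip-slip / sin(rake) = 72.68 / sin(37.3°) = 119.9 m
rate = 119.9 m / 367 ka = 0.000327 m/yr = 0.0327 cm/yr

0.0327 cm/yr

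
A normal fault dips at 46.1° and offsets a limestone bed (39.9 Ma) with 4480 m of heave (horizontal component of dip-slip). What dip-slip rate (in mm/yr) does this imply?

dip-slip = heave / cos(dip) = 4480 m / cos(46.1°) = 6461 m
rate = 6461 m / 39.9 Ma = 0.000162 m/yr = 0.162 mm/yr

0.162 mm/yr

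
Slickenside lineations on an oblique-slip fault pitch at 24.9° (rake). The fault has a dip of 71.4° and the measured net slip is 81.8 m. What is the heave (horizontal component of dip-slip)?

11 m

dip-slip = net slip × sin(rake) = 81.8 m × sin(24.9°) = 34.44 m
heave = dip-slip × cos(dip) = 34.44 × cos(71.4°) = 11 m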